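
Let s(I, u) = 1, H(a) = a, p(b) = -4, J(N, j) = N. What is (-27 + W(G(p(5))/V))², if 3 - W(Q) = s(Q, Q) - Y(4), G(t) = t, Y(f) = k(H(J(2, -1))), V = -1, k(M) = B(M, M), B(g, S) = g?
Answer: 529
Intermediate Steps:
k(M) = M
Y(f) = 2
W(Q) = 4 (W(Q) = 3 - (1 - 1*2) = 3 - (1 - 2) = 3 - 1*(-1) = 3 + 1 = 4)
(-27 + W(G(p(5))/V))² = (-27 + 4)² = (-23)² = 529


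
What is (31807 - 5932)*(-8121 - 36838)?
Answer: -1163314125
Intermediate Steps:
(31807 - 5932)*(-8121 - 36838) = 25875*(-44959) = -1163314125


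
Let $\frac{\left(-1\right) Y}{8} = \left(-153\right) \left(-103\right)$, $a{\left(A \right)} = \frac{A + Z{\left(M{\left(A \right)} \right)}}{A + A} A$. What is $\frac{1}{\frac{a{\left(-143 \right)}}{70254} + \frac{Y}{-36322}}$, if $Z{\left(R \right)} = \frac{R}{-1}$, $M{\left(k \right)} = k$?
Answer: $\frac{18161}{63036} \approx 0.28811$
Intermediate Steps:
$Z{\left(R \right)} = - R$ ($Z{\left(R \right)} = R \left(-1\right) = - R$)
$a{\left(A \right)} = 0$ ($a{\left(A \right)} = \frac{A - A}{A + A} A = \frac{0}{2 A} A = 0 \frac{1}{2 A} A = 0 A = 0$)
$Y = -126072$ ($Y = - 8 \left(\left(-153\right) \left(-103\right)\right) = \left(-8\right) 15759 = -126072$)
$\frac{1}{\frac{a{\left(-143 \right)}}{70254} + \frac{Y}{-36322}} = \frac{1}{\frac{0}{70254} - \frac{126072}{-36322}} = \frac{1}{0 \cdot \frac{1}{70254} - - \frac{63036}{18161}} = \frac{1}{0 + \frac{63036}{18161}} = \frac{1}{\frac{63036}{18161}} = \frac{18161}{63036}$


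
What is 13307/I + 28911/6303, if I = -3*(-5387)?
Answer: 183701564/33954261 ≈ 5.4103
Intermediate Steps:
I = 16161
13307/I + 28911/6303 = 13307/16161 + 28911/6303 = 13307*(1/16161) + 28911*(1/6303) = 13307/16161 + 9637/2101 = 183701564/33954261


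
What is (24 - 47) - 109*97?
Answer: -10596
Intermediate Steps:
(24 - 47) - 109*97 = -23 - 10573 = -10596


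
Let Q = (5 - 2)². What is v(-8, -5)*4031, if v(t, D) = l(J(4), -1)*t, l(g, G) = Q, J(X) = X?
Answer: -290232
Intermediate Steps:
Q = 9 (Q = 3² = 9)
l(g, G) = 9
v(t, D) = 9*t
v(-8, -5)*4031 = (9*(-8))*4031 = -72*4031 = -290232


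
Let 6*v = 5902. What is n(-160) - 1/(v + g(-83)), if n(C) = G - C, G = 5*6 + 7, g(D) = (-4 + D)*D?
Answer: 4848955/24614 ≈ 197.00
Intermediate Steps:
v = 2951/3 (v = (⅙)*5902 = 2951/3 ≈ 983.67)
g(D) = D*(-4 + D)
G = 37 (G = 30 + 7 = 37)
n(C) = 37 - C
n(-160) - 1/(v + g(-83)) = (37 - 1*(-160)) - 1/(2951/3 - 83*(-4 - 83)) = (37 + 160) - 1/(2951/3 - 83*(-87)) = 197 - 1/(2951/3 + 7221) = 197 - 1/24614/3 = 197 - 1*3/24614 = 197 - 3/24614 = 4848955/24614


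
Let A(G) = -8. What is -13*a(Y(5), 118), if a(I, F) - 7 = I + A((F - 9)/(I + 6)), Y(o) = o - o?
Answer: 13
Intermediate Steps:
Y(o) = 0
a(I, F) = -1 + I (a(I, F) = 7 + (I - 8) = 7 + (-8 + I) = -1 + I)
-13*a(Y(5), 118) = -13*(-1 + 0) = -13*(-1) = 13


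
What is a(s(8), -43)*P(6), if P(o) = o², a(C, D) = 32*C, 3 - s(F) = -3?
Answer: 6912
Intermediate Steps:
s(F) = 6 (s(F) = 3 - 1*(-3) = 3 + 3 = 6)
a(s(8), -43)*P(6) = (32*6)*6² = 192*36 = 6912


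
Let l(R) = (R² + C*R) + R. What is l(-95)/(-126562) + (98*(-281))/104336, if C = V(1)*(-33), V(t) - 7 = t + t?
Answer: -1840206269/3301243208 ≈ -0.55743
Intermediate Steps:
V(t) = 7 + 2*t (V(t) = 7 + (t + t) = 7 + 2*t)
C = -297 (C = (7 + 2*1)*(-33) = (7 + 2)*(-33) = 9*(-33) = -297)
l(R) = R² - 296*R (l(R) = (R² - 297*R) + R = R² - 296*R)
l(-95)/(-126562) + (98*(-281))/104336 = -95*(-296 - 95)/(-126562) + (98*(-281))/104336 = -95*(-391)*(-1/126562) - 27538*1/104336 = 37145*(-1/126562) - 13769/52168 = -37145/126562 - 13769/52168 = -1840206269/3301243208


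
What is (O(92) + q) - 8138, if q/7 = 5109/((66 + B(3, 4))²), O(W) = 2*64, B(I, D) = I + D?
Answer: -42649527/5329 ≈ -8003.3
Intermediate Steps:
B(I, D) = D + I
O(W) = 128
q = 35763/5329 (q = 7*(5109/((66 + (4 + 3))²)) = 7*(5109/((66 + 7)²)) = 7*(5109/(73²)) = 7*(5109/5329) = 35763/5329 ≈ 6.7110)
(O(92) + q) - 8138 = (128 + 35763/5329) - 8138 = 717875/5329 - 8138 = -42649527/5329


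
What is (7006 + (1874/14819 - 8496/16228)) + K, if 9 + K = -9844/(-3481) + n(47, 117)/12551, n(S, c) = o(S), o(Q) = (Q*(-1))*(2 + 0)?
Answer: 2626458123549294499/375239214858739 ≈ 6999.4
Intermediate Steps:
o(Q) = -2*Q (o(Q) = -Q*2 = -2*Q)
n(S, c) = -2*S
K = -269985449/43690031 (K = -9 + (-9844/(-3481) - 2*47/12551) = -9 + (-9844*(-1/3481) - 94*1/12551) = -9 + (9844/3481 - 94/12551) = -9 + 123224830/43690031 = -269985449/43690031 ≈ -6.1796)
(7006 + (1874/14819 - 8496/16228)) + K = (7006 + (1874/14819 - 8496/16228)) - 269985449/43690031 = (7006 + (1874*(1/14819) - 8496*1/16228)) - 269985449/43690031 = (7006 + (1874/14819 - 2124/4057)) - 269985449/43690031 = (7006 - 23872738/60120683) - 269985449/43690031 = 421181632360/60120683 - 269985449/43690031 = 2626458123549294499/375239214858739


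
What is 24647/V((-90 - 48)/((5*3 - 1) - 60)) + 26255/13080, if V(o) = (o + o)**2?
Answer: 5388799/7848 ≈ 686.65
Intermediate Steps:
V(o) = 4*o**2 (V(o) = (2*o)**2 = 4*o**2)
24647/V((-90 - 48)/((5*3 - 1) - 60)) + 26255/13080 = 24647/((4*((-90 - 48)/((5*3 - 1) - 60))**2)) + 26255/13080 = 24647/((4*(-138/((15 - 1) - 60))**2)) + 26255*(1/13080) = 24647/((4*(-138/(14 - 60))**2)) + 5251/2616 = 24647/((4*(-138/(-46))**2)) + 5251/2616 = 24647/((4*(-138*(-1/46))**2)) + 5251/2616 = 24647/((4*3**2)) + 5251/2616 = 24647/((4*9)) + 5251/2616 = 24647/36 + 5251/2616 = 5388799/7848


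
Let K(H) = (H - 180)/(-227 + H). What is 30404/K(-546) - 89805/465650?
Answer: 99488882467/3073290 ≈ 32372.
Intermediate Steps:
K(H) = (-180 + H)/(-227 + H)
30404/K(-546) - 89805/465650 = 30404/(((-180 - 546)/(-227 - 546))) - 89805/465650 = 30404/((-726/(-773))) - 89805*1/465650 = 30404/((-1/773*(-726))) - 17961/93130 = 30404/(726/773) - 17961/93130 = 30404*(773/726) - 17961/93130 = 1068286/33 - 17961/93130 = 99488882467/3073290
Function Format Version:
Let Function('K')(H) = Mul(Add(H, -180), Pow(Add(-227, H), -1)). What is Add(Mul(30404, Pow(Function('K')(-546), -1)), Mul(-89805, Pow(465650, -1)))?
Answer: Rational(99488882467, 3073290) ≈ 32372.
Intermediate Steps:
Function('K')(H) = Mul(Pow(Add(-227, H), -1), Add(-180, H)) (Function('K')(H) = Mul(Add(-180, H), Pow(Add(-227, H), -1)) = Mul(Pow(Add(-227, H), -1), Add(-180, H)))
Add(Mul(30404, Pow(Function('K')(-546), -1)), Mul(-89805, Pow(465650, -1))) = Add(Mul(30404, Pow(Mul(Pow(Add(-227, -546), -1), Add(-180, -546)), -1)), Mul(-89805, Pow(465650, -1))) = Add(Mul(30404, Pow(Mul(Pow(-773, -1), -726), -1)), Mul(-89805, Rational(1, 465650))) = Add(Mul(30404, Pow(Mul(Rational(-1, 773), -726), -1)), Rational(-17961, 93130)) = Add(Mul(30404, Pow(Rational(726, 773), -1)), Rational(-17961, 93130)) = Add(Mul(30404, Rational(773, 726)), Rational(-17961, 93130)) = Add(Rational(1068286, 33), Rational(-17961, 93130)) = Rational(99488882467, 3073290)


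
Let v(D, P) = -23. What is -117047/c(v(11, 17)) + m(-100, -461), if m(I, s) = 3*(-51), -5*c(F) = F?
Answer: -25598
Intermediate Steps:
c(F) = -F/5
m(I, s) = -153
-117047/c(v(11, 17)) + m(-100, -461) = -117047/((-1/5*(-23))) - 153 = -117047/23/5 - 153 = -117047*5/23 - 153 = -25445 - 153 = -25598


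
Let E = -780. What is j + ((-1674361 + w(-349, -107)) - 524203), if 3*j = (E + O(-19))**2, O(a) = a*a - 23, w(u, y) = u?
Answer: -6401375/3 ≈ -2.1338e+6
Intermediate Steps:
O(a) = -23 + a**2 (O(a) = a**2 - 23 = -23 + a**2)
j = 195364/3 (j = (-780 + (-23 + (-19)**2))**2/3 = (-780 + (-23 + 361))**2/3 = (-780 + 338)**2/3 = (1/3)*(-442)**2 = (1/3)*195364 = 195364/3 ≈ 65121.)
j + ((-1674361 + w(-349, -107)) - 524203) = 195364/3 + ((-1674361 - 349) - 524203) = 195364/3 + (-1674710 - 524203) = 195364/3 - 2198913 = -6401375/3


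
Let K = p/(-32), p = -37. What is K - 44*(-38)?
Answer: 53541/32 ≈ 1673.2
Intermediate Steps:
K = 37/32 (K = -37/(-32) = -37*(-1/32) = 37/32 ≈ 1.1563)
K - 44*(-38) = 37/32 - 44*(-38) = 37/32 + 1672 = 53541/32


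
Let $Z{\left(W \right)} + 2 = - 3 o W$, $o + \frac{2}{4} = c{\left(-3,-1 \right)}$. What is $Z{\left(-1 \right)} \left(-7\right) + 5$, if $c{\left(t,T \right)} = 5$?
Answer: $- \frac{151}{2} \approx -75.5$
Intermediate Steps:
$o = \frac{9}{2}$ ($o = - \frac{1}{2} + 5 = \frac{9}{2} \approx 4.5$)
$Z{\left(W \right)} = -2 - \frac{27 W}{2}$ ($Z{\left(W \right)} = -2 + \left(-3\right) \frac{9}{2} W = -2 - \frac{27 W}{2}$)
$Z{\left(-1 \right)} \left(-7\right) + 5 = \left(-2 - - \frac{27}{2}\right) \left(-7\right) + 5 = \left(-2 + \frac{27}{2}\right) \left(-7\right) + 5 = \frac{23}{2} \left(-7\right) + 5 = - \frac{161}{2} + 5 = - \frac{151}{2}$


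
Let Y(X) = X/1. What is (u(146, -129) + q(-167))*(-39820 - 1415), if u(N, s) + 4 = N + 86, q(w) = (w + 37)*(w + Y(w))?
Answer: -1799825280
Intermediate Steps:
Y(X) = X (Y(X) = X*1 = X)
q(w) = 2*w*(37 + w) (q(w) = (w + 37)*(w + w) = (37 + w)*(2*w) = 2*w*(37 + w))
u(N, s) = 82 + N (u(N, s) = -4 + (N + 86) = -4 + (86 + N) = 82 + N)
(u(146, -129) + q(-167))*(-39820 - 1415) = ((82 + 146) + 2*(-167)*(37 - 167))*(-39820 - 1415) = (228 + 2*(-167)*(-130))*(-41235) = (228 + 43420)*(-41235) = 43648*(-41235) = -1799825280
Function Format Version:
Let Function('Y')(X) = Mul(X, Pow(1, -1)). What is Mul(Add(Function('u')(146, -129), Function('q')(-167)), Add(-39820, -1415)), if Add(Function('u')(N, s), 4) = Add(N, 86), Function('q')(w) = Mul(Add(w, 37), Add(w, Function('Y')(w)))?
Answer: -1799825280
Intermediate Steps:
Function('Y')(X) = X (Function('Y')(X) = Mul(X, 1) = X)
Function('q')(w) = Mul(2, w, Add(37, w)) (Function('q')(w) = Mul(Add(w, 37), Add(w, w)) = Mul(Add(37, w), Mul(2, w)) = Mul(2, w, Add(37, w)))
Function('u')(N, s) = Add(82, N) (Function('u')(N, s) = Add(-4, Add(N, 86)) = Add(-4, Add(86, N)) = Add(82, N))
Mul(Add(Function('u')(146, -129), Function('q')(-167)), Add(-39820, -1415)) = Mul(Add(Add(82, 146), Mul(2, -167, Add(37, -167))), Add(-39820, -1415)) = Mul(Add(228, Mul(2, -167, -130)), -41235) = Mul(Add(228, 43420), -41235) = Mul(43648, -41235) = -1799825280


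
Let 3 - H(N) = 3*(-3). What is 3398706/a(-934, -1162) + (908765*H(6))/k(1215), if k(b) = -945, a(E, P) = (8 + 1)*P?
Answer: -62041349/5229 ≈ -11865.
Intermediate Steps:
a(E, P) = 9*P
H(N) = 12 (H(N) = 3 - 3*(-3) = 3 - 1*(-9) = 3 + 9 = 12)
3398706/a(-934, -1162) + (908765*H(6))/k(1215) = 3398706/((9*(-1162))) + (908765*12)/(-945) = 3398706/(-10458) + 10905180*(-1/945) = 3398706*(-1/10458) - 727012/63 = -188817/581 - 727012/63 = -62041349/5229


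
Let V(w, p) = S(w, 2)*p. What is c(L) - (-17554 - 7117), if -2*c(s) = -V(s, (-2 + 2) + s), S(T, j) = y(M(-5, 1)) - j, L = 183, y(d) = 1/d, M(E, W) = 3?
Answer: 49037/2 ≈ 24519.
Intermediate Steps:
S(T, j) = 1/3 - j
V(w, p) = -5*p/3 (V(w, p) = (1/3 - 1*2)*p = (1/3 - 2)*p = -5*p/3)
c(s) = -5*s/6 (c(s) = -(-1)*(-5*((-2 + 2) + s)/3)/2 = -(-1)*(-5*(0 + s)/3)/2 = -(-1)*(-5*s/3)/2 = -5*s/6)
c(L) - (-17554 - 7117) = -5/6*183 - (-17554 - 7117) = -305/2 - 1*(-24671) = -305/2 + 24671 = 49037/2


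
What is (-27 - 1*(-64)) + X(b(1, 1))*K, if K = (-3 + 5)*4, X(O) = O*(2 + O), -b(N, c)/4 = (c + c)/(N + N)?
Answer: 101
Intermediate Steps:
b(N, c) = -4*c/N (b(N, c) = -4*(c + c)/(N + N) = -4*2*c/(2*N) = -4*2*c*1/(2*N) = -4*c/N)
K = 8 (K = 2*4 = 8)
(-27 - 1*(-64)) + X(b(1, 1))*K = (-27 - 1*(-64)) + ((-4*1/1)*(2 - 4*1/1))*8 = (-27 + 64) + ((-4*1*1)*(2 - 4*1*1))*8 = 37 - 4*(2 - 4)*8 = 37 - 4*(-2)*8 = 37 + 8*8 = 37 + 64 = 101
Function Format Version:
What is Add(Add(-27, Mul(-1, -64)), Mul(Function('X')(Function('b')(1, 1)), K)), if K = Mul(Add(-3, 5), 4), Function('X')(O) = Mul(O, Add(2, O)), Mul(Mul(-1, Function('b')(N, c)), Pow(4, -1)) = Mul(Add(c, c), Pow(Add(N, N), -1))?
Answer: 101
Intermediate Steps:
Function('b')(N, c) = Mul(-4, c, Pow(N, -1)) (Function('b')(N, c) = Mul(-4, Mul(Add(c, c), Pow(Add(N, N), -1))) = Mul(-4, Mul(Mul(2, c), Pow(Mul(2, N), -1))) = Mul(-4, Mul(Mul(2, c), Mul(Rational(1, 2), Pow(N, -1)))) = Mul(-4, Mul(c, Pow(N, -1))) = Mul(-4, c, Pow(N, -1)))
K = 8 (K = Mul(2, 4) = 8)
Add(Add(-27, Mul(-1, -64)), Mul(Function('X')(Function('b')(1, 1)), K)) = Add(Add(-27, Mul(-1, -64)), Mul(Mul(Mul(-4, 1, Pow(1, -1)), Add(2, Mul(-4, 1, Pow(1, -1)))), 8)) = Add(Add(-27, 64), Mul(Mul(Mul(-4, 1, 1), Add(2, Mul(-4, 1, 1))), 8)) = Add(37, Mul(Mul(-4, Add(2, -4)), 8)) = Add(37, Mul(Mul(-4, -2), 8)) = Add(37, Mul(8, 8)) = Add(37, 64) = 101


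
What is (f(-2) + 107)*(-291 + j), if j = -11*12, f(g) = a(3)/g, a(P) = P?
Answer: -89253/2 ≈ -44627.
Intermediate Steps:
f(g) = 3/g
j = -132
(f(-2) + 107)*(-291 + j) = (3/(-2) + 107)*(-291 - 132) = (3*(-½) + 107)*(-423) = (-3/2 + 107)*(-423) = (211/2)*(-423) = -89253/2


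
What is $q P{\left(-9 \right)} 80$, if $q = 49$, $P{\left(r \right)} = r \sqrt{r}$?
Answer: $- 105840 i \approx - 1.0584 \cdot 10^{5} i$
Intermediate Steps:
$P{\left(r \right)} = r^{\frac{3}{2}}$
$q P{\left(-9 \right)} 80 = 49 \left(-9\right)^{\frac{3}{2}} \cdot 80 = 49 \left(- 27 i\right) 80 = - 1323 i 80 = - 105840 i$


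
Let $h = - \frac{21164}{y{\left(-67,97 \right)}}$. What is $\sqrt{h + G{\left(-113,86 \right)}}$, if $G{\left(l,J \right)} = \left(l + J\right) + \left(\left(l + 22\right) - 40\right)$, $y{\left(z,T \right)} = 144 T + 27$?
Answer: $\frac{i \sqrt{3471341570}}{4665} \approx 12.63 i$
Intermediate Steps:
$y{\left(z,T \right)} = 27 + 144 T$
$G{\left(l,J \right)} = -18 + J + 2 l$ ($G{\left(l,J \right)} = \left(J + l\right) + \left(\left(22 + l\right) - 40\right) = \left(J + l\right) + \left(-18 + l\right) = -18 + J + 2 l$)
$h = - \frac{21164}{13995}$ ($h = - \frac{21164}{27 + 144 \cdot 97} = - \frac{21164}{27 + 13968} = - \frac{21164}{13995} \approx -1.5123$)
$\sqrt{h + G{\left(-113,86 \right)}} = \sqrt{- \frac{21164}{13995} + \left(-18 + 86 + 2 \left(-113\right)\right)} = \sqrt{- \frac{21164}{13995} - 158} = \sqrt{- \frac{2232374}{13995}} = \frac{i \sqrt{3471341570}}{4665}$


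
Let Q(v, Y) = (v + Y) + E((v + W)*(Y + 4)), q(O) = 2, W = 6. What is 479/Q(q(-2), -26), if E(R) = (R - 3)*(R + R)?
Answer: 479/62984 ≈ 0.0076051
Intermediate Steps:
E(R) = 2*R*(-3 + R) (E(R) = (-3 + R)*(2*R) = 2*R*(-3 + R))
Q(v, Y) = Y + v + 2*(-3 + (4 + Y)*(6 + v))*(4 + Y)*(6 + v) (Q(v, Y) = (v + Y) + 2*((v + 6)*(Y + 4))*(-3 + (v + 6)*(Y + 4)) = (Y + v) + 2*((6 + v)*(4 + Y))*(-3 + (6 + v)*(4 + Y)) = (Y + v) + 2*((4 + Y)*(6 + v))*(-3 + (4 + Y)*(6 + v)) = (Y + v) + 2*(-3 + (4 + Y)*(6 + v))*(4 + Y)*(6 + v) = Y + v + 2*(-3 + (4 + Y)*(6 + v))*(4 + Y)*(6 + v))
479/Q(q(-2), -26) = 479/(-26 + 2 + 2*(21 + 4*2 + 6*(-26) - 26*2)*(24 + 4*2 + 6*(-26) - 26*2)) = 479/(-26 + 2 + 2*(21 + 8 - 156 - 52)*(24 + 8 - 156 - 52)) = 479/(-26 + 2 + 2*(-179)*(-176)) = 479/(-26 + 2 + 63008) = 479/62984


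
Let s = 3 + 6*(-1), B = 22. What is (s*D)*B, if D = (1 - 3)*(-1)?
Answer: -132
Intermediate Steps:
s = -3 (s = 3 - 6 = -3)
D = 2 (D = -2*(-1) = 2)
(s*D)*B = -3*2*22 = -6*22 = -132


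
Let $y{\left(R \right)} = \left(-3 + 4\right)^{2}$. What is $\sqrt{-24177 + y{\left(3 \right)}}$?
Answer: $4 i \sqrt{1511} \approx 155.49 i$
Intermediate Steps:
$y{\left(R \right)} = 1$ ($y{\left(R \right)} = 1^{2} = 1$)
$\sqrt{-24177 + y{\left(3 \right)}} = \sqrt{-24177 + 1} = \sqrt{-24176} = 4 i \sqrt{1511}$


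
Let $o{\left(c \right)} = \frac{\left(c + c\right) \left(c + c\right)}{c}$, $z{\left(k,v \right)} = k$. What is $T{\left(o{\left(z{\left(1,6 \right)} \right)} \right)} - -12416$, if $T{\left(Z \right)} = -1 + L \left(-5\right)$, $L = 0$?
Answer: $12415$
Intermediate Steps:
$o{\left(c \right)} = 4 c$ ($o{\left(c \right)} = \frac{2 c 2 c}{c} = \frac{4 c^{2}}{c} = 4 c$)
$T{\left(Z \right)} = -1$ ($T{\left(Z \right)} = -1 + 0 \left(-5\right) = -1 + 0 = -1$)
$T{\left(o{\left(z{\left(1,6 \right)} \right)} \right)} - -12416 = -1 - -12416 = -1 + 12416 = 12415$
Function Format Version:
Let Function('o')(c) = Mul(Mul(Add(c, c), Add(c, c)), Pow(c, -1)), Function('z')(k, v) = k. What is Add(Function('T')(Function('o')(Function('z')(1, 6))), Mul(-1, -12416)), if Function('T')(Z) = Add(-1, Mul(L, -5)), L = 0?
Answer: 12415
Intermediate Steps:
Function('o')(c) = Mul(4, c) (Function('o')(c) = Mul(Mul(Mul(2, c), Mul(2, c)), Pow(c, -1)) = Mul(Mul(4, Pow(c, 2)), Pow(c, -1)) = Mul(4, c))
Function('T')(Z) = -1 (Function('T')(Z) = Add(-1, Mul(0, -5)) = Add(-1, 0) = -1)
Add(Function('T')(Function('o')(Function('z')(1, 6))), Mul(-1, -12416)) = Add(-1, Mul(-1, -12416)) = Add(-1, 12416) = 12415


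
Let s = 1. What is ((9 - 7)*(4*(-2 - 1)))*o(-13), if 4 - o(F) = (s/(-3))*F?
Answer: 8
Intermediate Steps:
o(F) = 4 + F/3 (o(F) = 4 - 1/(-3)*F = 4 - 1*(-1/3)*F = 4 - (-1)*F/3 = 4 + F/3)
((9 - 7)*(4*(-2 - 1)))*o(-13) = ((9 - 7)*(4*(-2 - 1)))*(4 + (1/3)*(-13)) = (2*(4*(-3)))*(4 - 13/3) = (2*(-12))*(-1/3) = -24*(-1/3) = 8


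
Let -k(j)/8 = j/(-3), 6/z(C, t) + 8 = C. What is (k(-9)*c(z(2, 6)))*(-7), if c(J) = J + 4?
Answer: 504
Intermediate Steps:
z(C, t) = 6/(-8 + C)
k(j) = 8*j/3 (k(j) = -8*j/(-3) = -8*j*(-1)/3 = -(-8)*j/3 = 8*j/3)
c(J) = 4 + J
(k(-9)*c(z(2, 6)))*(-7) = (((8/3)*(-9))*(4 + 6/(-8 + 2)))*(-7) = -24*(4 + 6/(-6))*(-7) = -24*(4 + 6*(-⅙))*(-7) = -24*(4 - 1)*(-7) = -24*3*(-7) = -72*(-7) = 504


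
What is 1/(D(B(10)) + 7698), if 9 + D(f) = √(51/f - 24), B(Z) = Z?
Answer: 25630/197069133 - I*√210/197069133 ≈ 0.00013006 - 7.3534e-8*I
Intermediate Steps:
D(f) = -9 + √(-24 + 51/f) (D(f) = -9 + √(51/f - 24) = -9 + √(-24 + 51/f))
1/(D(B(10)) + 7698) = 1/((-9 + √(-24 + 51/10)) + 7698) = 1/((-9 + √(-189/10)) + 7698) = 1/((-9 + 3*I*√210/10) + 7698) = 1/(7689 + 3*I*√210/10)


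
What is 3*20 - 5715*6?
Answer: -34230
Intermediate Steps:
3*20 - 5715*6 = 60 - 127*270 = 60 - 34290 = -34230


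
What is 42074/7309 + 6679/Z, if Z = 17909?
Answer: 802320077/130896881 ≈ 6.1294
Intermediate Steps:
42074/7309 + 6679/Z = 42074/7309 + 6679/17909 = 802320077/130896881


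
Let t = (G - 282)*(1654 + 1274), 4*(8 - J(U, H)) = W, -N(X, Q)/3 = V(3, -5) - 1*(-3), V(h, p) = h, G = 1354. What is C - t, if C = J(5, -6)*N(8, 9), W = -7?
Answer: -6277983/2 ≈ -3.1390e+6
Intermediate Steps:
N(X, Q) = -18 (N(X, Q) = -3*(3 - 1*(-3)) = -3*(3 + 3) = -3*6 = -18)
J(U, H) = 39/4 (J(U, H) = 8 - 1/4*(-7) = 8 + 7/4 = 39/4)
C = -351/2 (C = (39/4)*(-18) = -351/2 ≈ -175.50)
t = 3138816 (t = (1354 - 282)*(1654 + 1274) = 1072*2928 = 3138816)
C - t = -351/2 - 1*3138816 = -351/2 - 3138816 = -6277983/2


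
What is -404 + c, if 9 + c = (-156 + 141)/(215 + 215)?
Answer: -35521/86 ≈ -413.03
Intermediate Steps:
c = -777/86 (c = -9 + (-156 + 141)/(215 + 215) = -9 - 15/430 = -9 - 15*1/430 = -9 - 3/86 = -777/86 ≈ -9.0349)
-404 + c = -404 - 777/86 = -35521/86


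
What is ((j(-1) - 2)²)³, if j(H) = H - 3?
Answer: 46656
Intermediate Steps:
j(H) = -3 + H
((j(-1) - 2)²)³ = (((-3 - 1) - 2)²)³ = ((-4 - 2)²)³ = ((-6)²)³ = 36³ = 46656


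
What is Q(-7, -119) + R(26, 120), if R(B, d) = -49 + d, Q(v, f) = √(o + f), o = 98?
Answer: 71 + I*√21 ≈ 71.0 + 4.5826*I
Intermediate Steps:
Q(v, f) = √(98 + f)
Q(-7, -119) + R(26, 120) = √(98 - 119) + (-49 + 120) = √(-21) + 71 = I*√21 + 71 = 71 + I*√21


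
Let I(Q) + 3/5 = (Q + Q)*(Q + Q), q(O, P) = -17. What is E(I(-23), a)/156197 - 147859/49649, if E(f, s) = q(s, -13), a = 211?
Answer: -23095976256/7755024853 ≈ -2.9782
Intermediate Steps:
I(Q) = -⅗ + 4*Q² (I(Q) = -⅗ + (Q + Q)*(Q + Q) = -⅗ + (2*Q)*(2*Q) = -⅗ + 4*Q²)
E(f, s) = -17
E(I(-23), a)/156197 - 147859/49649 = -17/156197 - 147859/49649 = -23095976256/7755024853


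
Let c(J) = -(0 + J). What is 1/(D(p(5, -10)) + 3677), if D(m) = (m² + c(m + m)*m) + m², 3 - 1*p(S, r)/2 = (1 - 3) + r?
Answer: 1/3677 ≈ 0.00027196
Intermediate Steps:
c(J) = -J
p(S, r) = 10 - 2*r (p(S, r) = 6 - 2*((1 - 3) + r) = 6 - 2*(-2 + r) = 6 + (4 - 2*r) = 10 - 2*r)
D(m) = 0 (D(m) = (m² + (-(m + m))*m) + m² = (m² + (-2*m)*m) + m² = (m² - 2*m²) + m² = -m² + m² = 0)
1/(D(p(5, -10)) + 3677) = 1/(0 + 3677) = 1/3677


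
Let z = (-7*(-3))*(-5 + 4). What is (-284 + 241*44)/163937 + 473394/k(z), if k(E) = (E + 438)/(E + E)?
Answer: -1086493656012/22787243 ≈ -47680.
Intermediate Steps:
z = -21 (z = 21*(-1) = -21)
k(E) = (438 + E)/(2*E) (k(E) = (438 + E)/((2*E)) = (438 + E)*(1/(2*E)) = (438 + E)/(2*E))
(-284 + 241*44)/163937 + 473394/k(z) = (-284 + 241*44)/163937 + 473394/(((1/2)*(438 - 21)/(-21))) = (-284 + 10604)*(1/163937) + 473394/(((1/2)*(-1/21)*417)) = 10320*(1/163937) + 473394/(-139/14) = 10320/163937 + 473394*(-14/139) = 10320/163937 - 6627516/139 = -1086493656012/22787243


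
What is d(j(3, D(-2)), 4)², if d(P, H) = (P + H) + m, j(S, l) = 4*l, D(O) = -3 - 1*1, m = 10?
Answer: 4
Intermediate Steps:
D(O) = -4 (D(O) = -3 - 1 = -4)
d(P, H) = 10 + H + P (d(P, H) = (P + H) + 10 = (H + P) + 10 = 10 + H + P)
d(j(3, D(-2)), 4)² = (10 + 4 + 4*(-4))² = (10 + 4 - 16)² = (-2)² = 4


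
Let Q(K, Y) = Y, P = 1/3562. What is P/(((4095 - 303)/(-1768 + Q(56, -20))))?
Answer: -149/1125592 ≈ -0.00013237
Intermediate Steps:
P = 1/3562 ≈ 0.00028074
P/(((4095 - 303)/(-1768 + Q(56, -20)))) = 1/(3562*(((4095 - 303)/(-1768 - 20)))) = 1/(3562*((3792/(-1788)))) = 1/(3562*((3792*(-1/1788)))) = 1/(3562*(-316/149)) = (1/3562)*(-149/316) = -149/1125592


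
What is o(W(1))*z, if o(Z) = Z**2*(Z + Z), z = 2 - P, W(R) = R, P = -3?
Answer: 10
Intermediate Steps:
z = 5 (z = 2 - 1*(-3) = 2 + 3 = 5)
o(Z) = 2*Z**3 (o(Z) = Z**2*(2*Z) = 2*Z**3)
o(W(1))*z = (2*1**3)*5 = (2*1)*5 = 2*5 = 10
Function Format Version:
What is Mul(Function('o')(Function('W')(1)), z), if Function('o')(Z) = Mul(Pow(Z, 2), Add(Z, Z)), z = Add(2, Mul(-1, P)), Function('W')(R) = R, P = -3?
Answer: 10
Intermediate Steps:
z = 5 (z = Add(2, Mul(-1, -3)) = Add(2, 3) = 5)
Function('o')(Z) = Mul(2, Pow(Z, 3)) (Function('o')(Z) = Mul(Pow(Z, 2), Mul(2, Z)) = Mul(2, Pow(Z, 3)))
Mul(Function('o')(Function('W')(1)), z) = Mul(Mul(2, Pow(1, 3)), 5) = Mul(Mul(2, 1), 5) = Mul(2, 5) = 10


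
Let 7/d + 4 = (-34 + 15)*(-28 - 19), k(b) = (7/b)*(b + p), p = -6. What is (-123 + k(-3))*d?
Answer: -102/127 ≈ -0.80315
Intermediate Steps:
k(b) = 7*(-6 + b)/b (k(b) = (7/b)*(b - 6) = (7/b)*(-6 + b) = 7*(-6 + b)/b)
d = 1/127 (d = 7/(-4 + (-34 + 15)*(-28 - 19)) = 7/(-4 - 19*(-47)) = 7/(-4 + 893) = 7/889 = 7*(1/889) = 1/127 ≈ 0.0078740)
(-123 + k(-3))*d = (-123 + (7 - 42/(-3)))*(1/127) = (-123 + (7 - 42*(-⅓)))*(1/127) = (-123 + (7 + 14))*(1/127) = (-123 + 21)*(1/127) = -102*1/127 = -102/127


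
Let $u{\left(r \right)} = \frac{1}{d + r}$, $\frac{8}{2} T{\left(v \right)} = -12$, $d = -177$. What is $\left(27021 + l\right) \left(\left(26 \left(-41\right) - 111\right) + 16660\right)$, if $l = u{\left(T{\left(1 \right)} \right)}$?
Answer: $\frac{25101963419}{60} \approx 4.1837 \cdot 10^{8}$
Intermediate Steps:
$T{\left(v \right)} = -3$ ($T{\left(v \right)} = \frac{1}{4} \left(-12\right) = -3$)
$u{\left(r \right)} = \frac{1}{-177 + r}$
$l = - \frac{1}{180}$ ($l = \frac{1}{-177 - 3} = \frac{1}{-180} = - \frac{1}{180} \approx -0.0055556$)
$\left(27021 + l\right) \left(\left(26 \left(-41\right) - 111\right) + 16660\right) = \left(27021 - \frac{1}{180}\right) \left(\left(26 \left(-41\right) - 111\right) + 16660\right) = \frac{4863779 \left(\left(-1066 - 111\right) + 16660\right)}{180} = \frac{4863779 \left(-1177 + 16660\right)}{180} = \frac{4863779}{180} \cdot 15483 = \frac{25101963419}{60}$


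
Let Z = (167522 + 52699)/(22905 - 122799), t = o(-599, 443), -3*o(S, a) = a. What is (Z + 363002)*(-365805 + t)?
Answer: -6634996597890581/49947 ≈ -1.3284e+11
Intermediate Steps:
o(S, a) = -a/3
t = -443/3 (t = -⅓*443 = -443/3 ≈ -147.67)
Z = -73407/33298 (Z = 220221/(-99894) = 220221*(-1/99894) = -73407/33298 ≈ -2.2045)
(Z + 363002)*(-365805 + t) = (-73407/33298 + 363002)*(-365805 - 443/3) = (12087167189/33298)*(-1097858/3) = -6634996597890581/49947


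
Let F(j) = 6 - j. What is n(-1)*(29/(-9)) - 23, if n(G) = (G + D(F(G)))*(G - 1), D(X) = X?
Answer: 47/3 ≈ 15.667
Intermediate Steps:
n(G) = -6 + 6*G (n(G) = (G + (6 - G))*(G - 1) = 6*(-1 + G) = -6 + 6*G)
n(-1)*(29/(-9)) - 23 = (-6 + 6*(-1))*(29/(-9)) - 23 = (-6 - 6)*(29*(-⅑)) - 23 = -12*(-29/9) - 23 = 116/3 - 23 = 47/3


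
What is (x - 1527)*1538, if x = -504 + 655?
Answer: -2116288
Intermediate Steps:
x = 151
(x - 1527)*1538 = (151 - 1527)*1538 = -1376*1538 = -2116288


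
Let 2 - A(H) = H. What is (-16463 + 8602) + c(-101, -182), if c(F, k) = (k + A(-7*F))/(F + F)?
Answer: -1587035/202 ≈ -7856.6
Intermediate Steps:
A(H) = 2 - H
c(F, k) = (2 + k + 7*F)/(2*F) (c(F, k) = (k + (2 - (-7)*F))/(F + F) = (k + (2 + 7*F))/((2*F)) = (2 + k + 7*F)*(1/(2*F)) = (2 + k + 7*F)/(2*F))
(-16463 + 8602) + c(-101, -182) = (-16463 + 8602) + (1/2)*(2 - 182 + 7*(-101))/(-101) = -7861 + (1/2)*(-1/101)*(2 - 182 - 707) = -7861 + (1/2)*(-1/101)*(-887) = -7861 + 887/202 = -1587035/202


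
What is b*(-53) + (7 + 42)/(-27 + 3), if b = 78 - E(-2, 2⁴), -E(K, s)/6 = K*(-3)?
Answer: -145057/24 ≈ -6044.0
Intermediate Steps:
E(K, s) = 18*K (E(K, s) = -6*K*(-3) = -(-18)*K = 18*K)
b = 114 (b = 78 - 18*(-2) = 78 - 1*(-36) = 78 + 36 = 114)
b*(-53) + (7 + 42)/(-27 + 3) = 114*(-53) + (7 + 42)/(-27 + 3) = -6042 + 49/(-24) = -6042 + 49*(-1/24) = -6042 - 49/24 = -145057/24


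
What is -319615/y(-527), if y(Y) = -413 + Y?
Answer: 63923/188 ≈ 340.02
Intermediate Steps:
-319615/y(-527) = -319615/(-413 - 527) = -319615/(-940) = -319615*(-1/940) = 63923/188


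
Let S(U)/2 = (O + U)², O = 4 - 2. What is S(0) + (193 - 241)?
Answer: -40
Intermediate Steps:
O = 2
S(U) = 2*(2 + U)²
S(0) + (193 - 241) = 2*(2 + 0)² + (193 - 241) = 2*2² - 48 = 2*4 - 48 = 8 - 48 = -40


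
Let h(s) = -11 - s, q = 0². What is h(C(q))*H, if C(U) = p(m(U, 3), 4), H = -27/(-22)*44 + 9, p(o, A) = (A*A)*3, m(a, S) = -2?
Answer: -3717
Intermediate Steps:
q = 0
p(o, A) = 3*A² (p(o, A) = A²*3 = 3*A²)
H = 63 (H = -27*(-1/22)*44 + 9 = (27/22)*44 + 9 = 54 + 9 = 63)
C(U) = 48 (C(U) = 3*4² = 3*16 = 48)
h(C(q))*H = (-11 - 1*48)*63 = (-11 - 48)*63 = -59*63 = -3717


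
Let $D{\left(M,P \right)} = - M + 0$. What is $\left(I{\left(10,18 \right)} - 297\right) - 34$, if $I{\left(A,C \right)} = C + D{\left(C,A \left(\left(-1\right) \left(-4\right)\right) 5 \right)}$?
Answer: $-331$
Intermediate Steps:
$D{\left(M,P \right)} = - M$
$I{\left(A,C \right)} = 0$ ($I{\left(A,C \right)} = C - C = 0$)
$\left(I{\left(10,18 \right)} - 297\right) - 34 = \left(0 - 297\right) - 34 = -297 - 34 = -331$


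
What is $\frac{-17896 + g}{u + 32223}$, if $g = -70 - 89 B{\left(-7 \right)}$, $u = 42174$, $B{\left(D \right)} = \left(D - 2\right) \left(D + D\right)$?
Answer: $- \frac{29180}{74397} \approx -0.39222$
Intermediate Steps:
$B{\left(D \right)} = 2 D \left(-2 + D\right)$ ($B{\left(D \right)} = \left(-2 + D\right) 2 D = 2 D \left(-2 + D\right)$)
$g = -11284$ ($g = -70 - 89 \cdot 2 \left(-7\right) \left(-2 - 7\right) = -70 - 89 \cdot 2 \left(-7\right) \left(-9\right) = -70 - 11214 = -11284$)
$\frac{-17896 + g}{u + 32223} = \frac{-17896 - 11284}{42174 + 32223} = - \frac{29180}{74397}$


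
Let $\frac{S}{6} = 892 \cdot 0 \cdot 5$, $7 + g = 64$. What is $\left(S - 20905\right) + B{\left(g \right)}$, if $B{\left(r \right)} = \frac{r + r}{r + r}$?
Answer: $-20904$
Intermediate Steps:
$g = 57$ ($g = -7 + 64 = 57$)
$S = 0$ ($S = 6 \cdot 892 \cdot 0 \cdot 5 = 6 \cdot 892 \cdot 0 = 6 \cdot 0 = 0$)
$B{\left(r \right)} = 1$ ($B{\left(r \right)} = \frac{2 r}{2 r} = 2 r \frac{1}{2 r} = 1$)
$\left(S - 20905\right) + B{\left(g \right)} = \left(0 - 20905\right) + 1 = -20905 + 1 = -20904$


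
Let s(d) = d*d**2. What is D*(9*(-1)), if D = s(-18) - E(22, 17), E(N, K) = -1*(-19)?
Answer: 52659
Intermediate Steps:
E(N, K) = 19
s(d) = d**3
D = -5851 (D = (-18)**3 - 1*19 = -5832 - 19 = -5851)
D*(9*(-1)) = -52659*(-1) = -5851*(-9) = 52659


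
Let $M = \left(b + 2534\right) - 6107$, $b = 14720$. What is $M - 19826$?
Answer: $-8679$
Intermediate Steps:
$M = 11147$ ($M = \left(14720 + 2534\right) - 6107 = 17254 - 6107 = 11147$)
$M - 19826 = 11147 - 19826 = -8679$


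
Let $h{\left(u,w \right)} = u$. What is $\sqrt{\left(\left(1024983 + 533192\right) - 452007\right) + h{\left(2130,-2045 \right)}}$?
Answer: $\sqrt{1108298} \approx 1052.8$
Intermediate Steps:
$\sqrt{\left(\left(1024983 + 533192\right) - 452007\right) + h{\left(2130,-2045 \right)}} = \sqrt{\left(\left(1024983 + 533192\right) - 452007\right) + 2130} = \sqrt{\left(1558175 - 452007\right) + 2130} = \sqrt{1106168 + 2130} = \sqrt{1108298}$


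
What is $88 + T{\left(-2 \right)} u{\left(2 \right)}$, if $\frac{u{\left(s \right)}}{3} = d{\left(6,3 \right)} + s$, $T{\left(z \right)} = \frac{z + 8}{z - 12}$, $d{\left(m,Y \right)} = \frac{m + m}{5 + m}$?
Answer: $\frac{6470}{77} \approx 84.026$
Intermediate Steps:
$d{\left(m,Y \right)} = \frac{2 m}{5 + m}$
$T{\left(z \right)} = \frac{8 + z}{-12 + z}$
$u{\left(s \right)} = \frac{36}{11} + 3 s$ ($u{\left(s \right)} = 3 \left(2 \cdot 6 \frac{1}{5 + 6} + s\right) = 3 \left(2 \cdot 6 \cdot \frac{1}{11} + s\right) = 3 \left(\frac{12}{11} + s\right) = \frac{36}{11} + 3 s$)
$88 + T{\left(-2 \right)} u{\left(2 \right)} = 88 + \frac{8 - 2}{-12 - 2} \left(\frac{36}{11} + 3 \cdot 2\right) = 88 + \frac{1}{-14} \cdot 6 \left(\frac{36}{11} + 6\right) = 88 + \left(- \frac{1}{14}\right) 6 \cdot \frac{102}{11} = 88 - \frac{306}{77} = \frac{6470}{77}$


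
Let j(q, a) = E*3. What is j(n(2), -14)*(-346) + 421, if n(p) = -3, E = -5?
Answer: 5611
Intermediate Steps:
j(q, a) = -15 (j(q, a) = -5*3 = -15)
j(n(2), -14)*(-346) + 421 = -15*(-346) + 421 = 5190 + 421 = 5611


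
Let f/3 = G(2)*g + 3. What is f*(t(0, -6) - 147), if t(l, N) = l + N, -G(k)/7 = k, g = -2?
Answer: -14229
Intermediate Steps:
G(k) = -7*k
t(l, N) = N + l
f = 93 (f = 3*(-7*2*(-2) + 3) = 3*(-14*(-2) + 3) = 3*(28 + 3) = 3*31 = 93)
f*(t(0, -6) - 147) = 93*((-6 + 0) - 147) = 93*(-6 - 147) = 93*(-153) = -14229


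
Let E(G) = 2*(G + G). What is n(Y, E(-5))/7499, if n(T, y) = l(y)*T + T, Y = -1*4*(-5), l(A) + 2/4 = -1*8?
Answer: -150/7499 ≈ -0.020003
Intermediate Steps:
l(A) = -17/2 (l(A) = -1/2 - 1*8 = -1/2 - 8 = -17/2)
Y = 20 (Y = -4*(-5) = 20)
E(G) = 4*G (E(G) = 2*(2*G) = 4*G)
n(T, y) = -15*T/2 (n(T, y) = -17*T/2 + T = -15*T/2)
n(Y, E(-5))/7499 = -15/2*20/7499 = -150*1/7499 = -150/7499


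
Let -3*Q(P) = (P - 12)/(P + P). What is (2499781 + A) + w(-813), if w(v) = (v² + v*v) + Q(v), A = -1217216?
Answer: 4234921603/1626 ≈ 2.6045e+6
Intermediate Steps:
Q(P) = -(-12 + P)/(6*P) (Q(P) = -(P - 12)/(3*(P + P)) = -(-12 + P)/(3*(2*P)) = -(-12 + P)*1/(2*P)/3 = -(-12 + P)/(6*P))
w(v) = 2*v² + (12 - v)/(6*v) (w(v) = (v² + v*v) + (12 - v)/(6*v) = (v² + v²) + (12 - v)/(6*v) = 2*v² + (12 - v)/(6*v))
(2499781 + A) + w(-813) = (2499781 - 1217216) + (⅙)*(12 - 1*(-813) + 12*(-813)³)/(-813) = 1282565 + (⅙)*(-1/813)*(12 + 813 + 12*(-537367797)) = 1282565 + (⅙)*(-1/813)*(12 + 813 - 6448413564) = 1282565 + (⅙)*(-1/813)*(-6448412739) = 1282565 + 2149470913/1626 = 4234921603/1626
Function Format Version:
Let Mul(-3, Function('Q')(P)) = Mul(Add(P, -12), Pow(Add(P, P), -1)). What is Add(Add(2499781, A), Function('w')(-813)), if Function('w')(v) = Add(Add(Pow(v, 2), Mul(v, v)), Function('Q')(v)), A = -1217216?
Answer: Rational(4234921603, 1626) ≈ 2.6045e+6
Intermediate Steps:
Function('Q')(P) = Mul(Rational(-1, 6), Pow(P, -1), Add(-12, P)) (Function('Q')(P) = Mul(Rational(-1, 3), Mul(Add(P, -12), Pow(Add(P, P), -1))) = Mul(Rational(-1, 3), Mul(Add(-12, P), Pow(Mul(2, P), -1))) = Mul(Rational(-1, 3), Mul(Add(-12, P), Mul(Rational(1, 2), Pow(P, -1)))) = Mul(Rational(-1, 3), Mul(Rational(1, 2), Pow(P, -1), Add(-12, P))) = Mul(Rational(-1, 6), Pow(P, -1), Add(-12, P)))
Function('w')(v) = Add(Mul(2, Pow(v, 2)), Mul(Rational(1, 6), Pow(v, -1), Add(12, Mul(-1, v)))) (Function('w')(v) = Add(Add(Pow(v, 2), Mul(v, v)), Mul(Rational(1, 6), Pow(v, -1), Add(12, Mul(-1, v)))) = Add(Add(Pow(v, 2), Pow(v, 2)), Mul(Rational(1, 6), Pow(v, -1), Add(12, Mul(-1, v)))) = Add(Mul(2, Pow(v, 2)), Mul(Rational(1, 6), Pow(v, -1), Add(12, Mul(-1, v)))))
Add(Add(2499781, A), Function('w')(-813)) = Add(Add(2499781, -1217216), Mul(Rational(1, 6), Pow(-813, -1), Add(12, Mul(-1, -813), Mul(12, Pow(-813, 3))))) = Add(1282565, Mul(Rational(1, 6), Rational(-1, 813), Add(12, 813, Mul(12, -537367797)))) = Add(1282565, Mul(Rational(1, 6), Rational(-1, 813), Add(12, 813, -6448413564))) = Add(1282565, Mul(Rational(1, 6), Rational(-1, 813), -6448412739)) = Add(1282565, Rational(2149470913, 1626)) = Rational(4234921603, 1626)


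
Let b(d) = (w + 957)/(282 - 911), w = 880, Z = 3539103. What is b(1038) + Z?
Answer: 2226093950/629 ≈ 3.5391e+6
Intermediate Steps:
b(d) = -1837/629 (b(d) = (880 + 957)/(282 - 911) = 1837/(-629) = 1837*(-1/629) = -1837/629)
b(1038) + Z = -1837/629 + 3539103 = 2226093950/629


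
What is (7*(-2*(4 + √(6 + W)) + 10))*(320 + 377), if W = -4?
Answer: 9758 - 9758*√2 ≈ -4041.9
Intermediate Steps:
(7*(-2*(4 + √(6 + W)) + 10))*(320 + 377) = (7*(-2*(4 + √(6 - 4)) + 10))*(320 + 377) = (7*(-2*(4 + √2) + 10))*697 = (7*((-8 - 2*√2) + 10))*697 = (7*(2 - 2*√2))*697 = (14 - 14*√2)*697 = 9758 - 9758*√2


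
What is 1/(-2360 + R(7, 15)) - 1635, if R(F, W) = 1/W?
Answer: -57877380/35399 ≈ -1635.0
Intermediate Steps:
1/(-2360 + R(7, 15)) - 1635 = 1/(-2360 + 1/15) - 1635 = 1/(-35399/15) - 1635 = -15/35399 - 1635 = -57877380/35399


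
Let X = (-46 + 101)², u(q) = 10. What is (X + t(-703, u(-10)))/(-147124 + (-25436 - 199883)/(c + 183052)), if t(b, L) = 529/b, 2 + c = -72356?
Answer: -952795692/46352374375 ≈ -0.020555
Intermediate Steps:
c = -72358 (c = -2 - 72356 = -72358)
X = 3025 (X = 55² = 3025)
(X + t(-703, u(-10)))/(-147124 + (-25436 - 199883)/(c + 183052)) = (3025 + 529/(-703))/(-147124 + (-25436 - 199883)/(-72358 + 183052)) = (3025 + 529*(-1/703))/(-147124 - 225319/110694) = (3025 - 529/703)/(-147124 - 225319*1/110694) = 2126046/(703*(-147124 - 225319/110694)) = 2126046/(703*(-16285969375/110694)) = (2126046/703)*(-110694/16285969375) = -952795692/46352374375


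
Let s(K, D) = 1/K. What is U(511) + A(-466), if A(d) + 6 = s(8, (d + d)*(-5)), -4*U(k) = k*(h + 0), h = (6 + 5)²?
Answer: -123709/8 ≈ -15464.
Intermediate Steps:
h = 121 (h = 11² = 121)
U(k) = -121*k/4 (U(k) = -k*(121 + 0)/4 = -k*121/4 = -121*k/4)
A(d) = -47/8 (A(d) = -6 + 1/8 = -6 + ⅛ = -47/8)
U(511) + A(-466) = -121/4*511 - 47/8 = -61831/4 - 47/8 = -123709/8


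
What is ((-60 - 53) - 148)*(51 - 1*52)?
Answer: 261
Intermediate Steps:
((-60 - 53) - 148)*(51 - 1*52) = (-113 - 148)*(51 - 52) = -261*(-1) = 261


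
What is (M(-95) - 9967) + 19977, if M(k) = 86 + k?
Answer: 10001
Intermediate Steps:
(M(-95) - 9967) + 19977 = ((86 - 95) - 9967) + 19977 = (-9 - 9967) + 19977 = -9976 + 19977 = 10001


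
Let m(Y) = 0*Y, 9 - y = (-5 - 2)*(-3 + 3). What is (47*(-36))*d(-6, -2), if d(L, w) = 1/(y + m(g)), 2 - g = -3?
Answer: -188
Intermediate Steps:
g = 5 (g = 2 - 1*(-3) = 2 + 3 = 5)
y = 9 (y = 9 - (-5 - 2)*(-3 + 3) = 9 - (-7)*0 = 9 - 1*0 = 9 + 0 = 9)
m(Y) = 0
d(L, w) = 1/9 (d(L, w) = 1/(9 + 0) = 1/9)
(47*(-36))*d(-6, -2) = (47*(-36))*(1/9) = -1692*1/9 = -188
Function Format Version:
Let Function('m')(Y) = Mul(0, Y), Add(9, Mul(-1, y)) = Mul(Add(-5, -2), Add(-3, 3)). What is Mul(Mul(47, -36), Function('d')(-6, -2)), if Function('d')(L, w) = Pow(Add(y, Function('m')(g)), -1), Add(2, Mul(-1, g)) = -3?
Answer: -188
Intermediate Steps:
g = 5 (g = Add(2, Mul(-1, -3)) = Add(2, 3) = 5)
y = 9 (y = Add(9, Mul(-1, Mul(Add(-5, -2), Add(-3, 3)))) = Add(9, Mul(-1, Mul(-7, 0))) = Add(9, Mul(-1, 0)) = Add(9, 0) = 9)
Function('m')(Y) = 0
Function('d')(L, w) = Rational(1, 9) (Function('d')(L, w) = Pow(Add(9, 0), -1) = Pow(9, -1) = Rational(1, 9))
Mul(Mul(47, -36), Function('d')(-6, -2)) = Mul(Mul(47, -36), Rational(1, 9)) = Mul(-1692, Rational(1, 9)) = -188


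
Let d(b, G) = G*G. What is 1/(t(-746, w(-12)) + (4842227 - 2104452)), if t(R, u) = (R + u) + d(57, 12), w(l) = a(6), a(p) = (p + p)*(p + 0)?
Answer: 1/2737245 ≈ 3.6533e-7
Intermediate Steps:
a(p) = 2*p**2 (a(p) = (2*p)*p = 2*p**2)
w(l) = 72 (w(l) = 2*6**2 = 2*36 = 72)
d(b, G) = G**2
t(R, u) = 144 + R + u (t(R, u) = (R + u) + 12**2 = (R + u) + 144 = 144 + R + u)
1/(t(-746, w(-12)) + (4842227 - 2104452)) = 1/((144 - 746 + 72) + (4842227 - 2104452)) = 1/(-530 + 2737775) = 1/2737245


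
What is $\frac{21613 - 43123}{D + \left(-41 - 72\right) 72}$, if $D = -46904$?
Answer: $\frac{2151}{5504} \approx 0.39081$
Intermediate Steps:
$\frac{21613 - 43123}{D + \left(-41 - 72\right) 72} = \frac{21613 - 43123}{-46904 + \left(-41 - 72\right) 72} = - \frac{21510}{-46904 - 8136} = - \frac{21510}{-55040} = \left(-21510\right) \left(- \frac{1}{55040}\right) = \frac{2151}{5504}$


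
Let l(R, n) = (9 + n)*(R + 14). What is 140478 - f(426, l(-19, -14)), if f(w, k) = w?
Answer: 140052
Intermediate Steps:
l(R, n) = (9 + n)*(14 + R)
140478 - f(426, l(-19, -14)) = 140478 - 1*426 = 140478 - 426 = 140052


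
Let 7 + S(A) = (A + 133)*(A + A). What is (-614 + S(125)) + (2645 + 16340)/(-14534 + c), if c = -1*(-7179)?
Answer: 93962212/1471 ≈ 63876.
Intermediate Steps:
c = 7179
S(A) = -7 + 2*A*(133 + A) (S(A) = -7 + (A + 133)*(A + A) = -7 + (133 + A)*(2*A) = -7 + 2*A*(133 + A))
(-614 + S(125)) + (2645 + 16340)/(-14534 + c) = (-614 + (-7 + 2*125**2 + 266*125)) + (2645 + 16340)/(-14534 + 7179) = (-614 + (-7 + 2*15625 + 33250)) + 18985/(-7355) = (-614 + (-7 + 31250 + 33250)) + 18985*(-1/7355) = (-614 + 64493) - 3797/1471 = 63879 - 3797/1471 = 93962212/1471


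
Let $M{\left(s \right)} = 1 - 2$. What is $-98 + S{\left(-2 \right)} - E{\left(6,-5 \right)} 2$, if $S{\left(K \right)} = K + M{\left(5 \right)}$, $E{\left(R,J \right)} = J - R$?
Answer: $-164$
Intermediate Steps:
$M{\left(s \right)} = -1$
$S{\left(K \right)} = -1 + K$ ($S{\left(K \right)} = K - 1 = -1 + K$)
$-98 + S{\left(-2 \right)} - E{\left(6,-5 \right)} 2 = -98 + \left(-1 - 2\right) - (-5 - 6) 2 = -98 - 3 - (-5 - 6) 2 = -98 - 3 \left(-1\right) \left(-11\right) 2 = -98 - 3 \cdot 11 \cdot 2 = -98 - 66 = -164$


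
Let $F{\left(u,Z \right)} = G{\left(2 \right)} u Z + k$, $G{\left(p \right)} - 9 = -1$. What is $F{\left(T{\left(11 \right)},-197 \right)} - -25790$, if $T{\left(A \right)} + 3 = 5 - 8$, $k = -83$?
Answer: $35163$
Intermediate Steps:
$G{\left(p \right)} = 8$ ($G{\left(p \right)} = 9 - 1 = 8$)
$T{\left(A \right)} = -6$ ($T{\left(A \right)} = -3 + \left(5 - 8\right) = -3 - 3 = -6$)
$F{\left(u,Z \right)} = -83 + 8 Z u$ ($F{\left(u,Z \right)} = 8 u Z - 83 = 8 Z u - 83 = -83 + 8 Z u$)
$F{\left(T{\left(11 \right)},-197 \right)} - -25790 = \left(-83 + 8 \left(-197\right) \left(-6\right)\right) - -25790 = \left(-83 + 9456\right) + 25790 = 9373 + 25790 = 35163$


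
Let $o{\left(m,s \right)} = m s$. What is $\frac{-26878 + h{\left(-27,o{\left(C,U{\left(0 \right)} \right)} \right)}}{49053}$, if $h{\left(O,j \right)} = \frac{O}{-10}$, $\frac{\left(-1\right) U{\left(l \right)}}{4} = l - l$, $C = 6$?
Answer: $- \frac{268753}{490530} \approx -0.54788$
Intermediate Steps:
$U{\left(l \right)} = 0$ ($U{\left(l \right)} = - 4 \left(l - l\right) = \left(-4\right) 0 = 0$)
$h{\left(O,j \right)} = - \frac{O}{10}$ ($h{\left(O,j \right)} = O \left(- \frac{1}{10}\right) = - \frac{O}{10}$)
$\frac{-26878 + h{\left(-27,o{\left(C,U{\left(0 \right)} \right)} \right)}}{49053} = \frac{-26878 - - \frac{27}{10}}{49053} = \left(-26878 + \frac{27}{10}\right) \frac{1}{49053} = \left(- \frac{268753}{10}\right) \frac{1}{49053} = - \frac{268753}{490530}$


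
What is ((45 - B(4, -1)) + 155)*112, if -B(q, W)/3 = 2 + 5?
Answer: 24752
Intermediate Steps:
B(q, W) = -21 (B(q, W) = -3*(2 + 5) = -3*7 = -21)
((45 - B(4, -1)) + 155)*112 = ((45 - 1*(-21)) + 155)*112 = ((45 + 21) + 155)*112 = (66 + 155)*112 = 221*112 = 24752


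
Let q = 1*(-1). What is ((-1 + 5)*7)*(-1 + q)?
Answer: -56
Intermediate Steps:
q = -1
((-1 + 5)*7)*(-1 + q) = ((-1 + 5)*7)*(-1 - 1) = (4*7)*(-2) = 28*(-2) = -56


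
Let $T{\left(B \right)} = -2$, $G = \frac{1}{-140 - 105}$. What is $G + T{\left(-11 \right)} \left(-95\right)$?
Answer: $\frac{46549}{245} \approx 190.0$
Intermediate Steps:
$G = - \frac{1}{245}$ ($G = \frac{1}{-140 - 105} = \frac{1}{-245} = - \frac{1}{245} \approx -0.0040816$)
$G + T{\left(-11 \right)} \left(-95\right) = - \frac{1}{245} - -190 = - \frac{1}{245} + 190 = \frac{46549}{245}$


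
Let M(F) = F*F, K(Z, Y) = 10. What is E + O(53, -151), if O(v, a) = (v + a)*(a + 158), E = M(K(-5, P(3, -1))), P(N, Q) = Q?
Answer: -586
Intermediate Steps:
M(F) = F**2
E = 100 (E = 10**2 = 100)
O(v, a) = (158 + a)*(a + v) (O(v, a) = (a + v)*(158 + a) = (158 + a)*(a + v))
E + O(53, -151) = 100 + ((-151)**2 + 158*(-151) + 158*53 - 151*53) = 100 + (22801 - 23858 + 8374 - 8003) = 100 - 686 = -586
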